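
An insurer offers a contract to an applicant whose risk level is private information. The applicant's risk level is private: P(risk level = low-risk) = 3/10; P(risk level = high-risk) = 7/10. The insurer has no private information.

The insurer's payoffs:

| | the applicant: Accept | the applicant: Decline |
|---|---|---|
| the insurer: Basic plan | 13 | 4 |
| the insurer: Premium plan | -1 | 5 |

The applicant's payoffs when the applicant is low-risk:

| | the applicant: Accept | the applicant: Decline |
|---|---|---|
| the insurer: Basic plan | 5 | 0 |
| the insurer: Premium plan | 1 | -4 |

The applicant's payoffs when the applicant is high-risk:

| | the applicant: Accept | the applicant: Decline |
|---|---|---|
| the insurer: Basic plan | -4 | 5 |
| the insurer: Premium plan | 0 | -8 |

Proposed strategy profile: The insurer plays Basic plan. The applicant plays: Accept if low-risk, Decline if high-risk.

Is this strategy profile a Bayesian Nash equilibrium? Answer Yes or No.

The insurer plays Basic plan: E[Basic plan] = 3/10·(13) + 7/10·(4) = 67/10; E[Premium plan] = 16/5. Best-responding. ✓
The applicant (risk level low-risk), facing Basic plan: Accept gives 5, Decline gives 0. Proposed Accept is best. ✓
The applicant (risk level high-risk), facing Basic plan: Accept gives -4, Decline gives 5. Proposed Decline is best. ✓

Yes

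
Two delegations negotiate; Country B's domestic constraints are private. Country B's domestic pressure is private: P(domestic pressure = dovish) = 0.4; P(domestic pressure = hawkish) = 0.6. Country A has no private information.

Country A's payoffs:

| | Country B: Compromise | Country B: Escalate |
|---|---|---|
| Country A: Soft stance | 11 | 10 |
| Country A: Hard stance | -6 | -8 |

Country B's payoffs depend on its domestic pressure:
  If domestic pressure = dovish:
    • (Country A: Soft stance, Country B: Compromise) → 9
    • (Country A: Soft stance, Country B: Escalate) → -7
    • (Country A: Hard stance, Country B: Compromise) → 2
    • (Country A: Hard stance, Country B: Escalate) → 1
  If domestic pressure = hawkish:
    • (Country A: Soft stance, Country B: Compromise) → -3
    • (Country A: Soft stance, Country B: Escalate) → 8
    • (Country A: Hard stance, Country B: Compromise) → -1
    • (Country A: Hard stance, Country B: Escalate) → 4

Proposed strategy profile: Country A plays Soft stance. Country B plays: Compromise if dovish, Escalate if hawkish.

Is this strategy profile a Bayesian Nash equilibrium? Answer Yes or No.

Yes

Country A plays Soft stance: E[Soft stance] = 0.4·(11) + 0.6·(10) = 10.4; E[Hard stance] = -7.2. Best-responding. ✓
Country B (domestic pressure dovish), facing Soft stance: Compromise gives 9, Escalate gives -7. Proposed Compromise is best. ✓
Country B (domestic pressure hawkish), facing Soft stance: Compromise gives -3, Escalate gives 8. Proposed Escalate is best. ✓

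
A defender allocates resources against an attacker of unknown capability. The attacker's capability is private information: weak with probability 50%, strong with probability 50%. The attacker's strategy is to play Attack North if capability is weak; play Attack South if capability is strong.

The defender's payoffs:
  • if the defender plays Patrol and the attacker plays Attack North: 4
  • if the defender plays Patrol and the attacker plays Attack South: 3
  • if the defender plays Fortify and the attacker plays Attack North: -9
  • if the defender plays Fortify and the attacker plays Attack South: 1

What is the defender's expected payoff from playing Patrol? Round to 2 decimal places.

3.50

E[Patrol] = 0.5·4 + 0.5·3 = 2 + 1.5 = 3.5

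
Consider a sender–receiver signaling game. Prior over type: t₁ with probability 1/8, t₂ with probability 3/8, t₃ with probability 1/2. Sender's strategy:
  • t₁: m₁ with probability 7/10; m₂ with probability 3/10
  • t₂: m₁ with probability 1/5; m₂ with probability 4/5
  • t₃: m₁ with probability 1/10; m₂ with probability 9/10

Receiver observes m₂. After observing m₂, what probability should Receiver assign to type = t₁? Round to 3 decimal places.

0.048

P(m₂) = (1/8)·(3/10) + (3/8)·(4/5) + (1/2)·(9/10) = 63/80
P(t₁ | m₂) = ((1/8)·(3/10)) / (63/80) = (3/80) / (63/80) = 1/21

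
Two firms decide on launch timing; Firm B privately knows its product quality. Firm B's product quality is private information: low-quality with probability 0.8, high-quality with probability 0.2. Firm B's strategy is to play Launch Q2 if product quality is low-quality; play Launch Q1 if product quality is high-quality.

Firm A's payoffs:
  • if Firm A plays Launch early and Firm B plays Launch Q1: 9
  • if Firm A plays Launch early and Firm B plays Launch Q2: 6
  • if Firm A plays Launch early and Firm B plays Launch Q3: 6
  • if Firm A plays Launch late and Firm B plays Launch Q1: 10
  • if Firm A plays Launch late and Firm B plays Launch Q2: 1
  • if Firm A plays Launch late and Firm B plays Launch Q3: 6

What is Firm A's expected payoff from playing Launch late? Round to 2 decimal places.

E[Launch late] = 0.8·1 + 0.2·10 = 0.8 + 2 = 2.8

2.80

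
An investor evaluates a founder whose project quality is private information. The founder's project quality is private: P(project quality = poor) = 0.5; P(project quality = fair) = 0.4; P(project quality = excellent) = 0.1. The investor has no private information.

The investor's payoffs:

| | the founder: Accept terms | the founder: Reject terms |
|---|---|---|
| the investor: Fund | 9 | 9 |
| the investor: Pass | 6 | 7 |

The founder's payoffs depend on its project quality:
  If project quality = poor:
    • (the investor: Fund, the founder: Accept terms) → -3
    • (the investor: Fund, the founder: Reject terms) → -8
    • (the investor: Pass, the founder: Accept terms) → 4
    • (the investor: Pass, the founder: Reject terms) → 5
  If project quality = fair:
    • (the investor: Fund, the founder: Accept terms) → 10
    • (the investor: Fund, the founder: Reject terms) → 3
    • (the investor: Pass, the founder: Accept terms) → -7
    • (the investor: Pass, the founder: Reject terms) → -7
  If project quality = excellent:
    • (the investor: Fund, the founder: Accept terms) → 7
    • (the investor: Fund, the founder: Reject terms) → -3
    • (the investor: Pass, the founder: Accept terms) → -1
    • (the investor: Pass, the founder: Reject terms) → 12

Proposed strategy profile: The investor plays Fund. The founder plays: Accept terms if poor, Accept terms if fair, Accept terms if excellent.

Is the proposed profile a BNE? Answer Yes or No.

The investor plays Fund: E[Fund] = 0.5·(9) + 0.4·(9) + 0.1·(9) = 9; E[Pass] = 6. Best-responding. ✓
The founder (project quality poor), facing Fund: Accept terms gives -3, Reject terms gives -8. Proposed Accept terms is best. ✓
The founder (project quality fair), facing Fund: Accept terms gives 10, Reject terms gives 3. Proposed Accept terms is best. ✓
The founder (project quality excellent), facing Fund: Accept terms gives 7, Reject terms gives -3. Proposed Accept terms is best. ✓

Yes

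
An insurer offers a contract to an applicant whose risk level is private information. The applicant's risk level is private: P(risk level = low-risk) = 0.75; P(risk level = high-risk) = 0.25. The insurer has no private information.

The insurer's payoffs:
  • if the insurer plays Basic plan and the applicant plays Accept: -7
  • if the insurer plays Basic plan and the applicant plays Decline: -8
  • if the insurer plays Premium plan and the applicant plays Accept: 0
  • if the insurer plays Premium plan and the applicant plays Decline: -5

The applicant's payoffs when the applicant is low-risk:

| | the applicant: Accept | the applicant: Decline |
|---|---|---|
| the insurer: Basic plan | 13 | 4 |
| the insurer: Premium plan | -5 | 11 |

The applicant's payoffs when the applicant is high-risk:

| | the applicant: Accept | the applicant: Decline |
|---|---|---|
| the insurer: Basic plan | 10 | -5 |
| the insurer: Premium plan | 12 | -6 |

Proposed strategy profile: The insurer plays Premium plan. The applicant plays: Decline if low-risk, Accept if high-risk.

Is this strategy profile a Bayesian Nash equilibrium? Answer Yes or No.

Yes

The insurer plays Premium plan: E[Premium plan] = 0.75·(-5) + 0.25·(0) = -3.75; E[Basic plan] = -7.75. Best-responding. ✓
The applicant (risk level low-risk), facing Premium plan: Accept gives -5, Decline gives 11. Proposed Decline is best. ✓
The applicant (risk level high-risk), facing Premium plan: Accept gives 12, Decline gives -6. Proposed Accept is best. ✓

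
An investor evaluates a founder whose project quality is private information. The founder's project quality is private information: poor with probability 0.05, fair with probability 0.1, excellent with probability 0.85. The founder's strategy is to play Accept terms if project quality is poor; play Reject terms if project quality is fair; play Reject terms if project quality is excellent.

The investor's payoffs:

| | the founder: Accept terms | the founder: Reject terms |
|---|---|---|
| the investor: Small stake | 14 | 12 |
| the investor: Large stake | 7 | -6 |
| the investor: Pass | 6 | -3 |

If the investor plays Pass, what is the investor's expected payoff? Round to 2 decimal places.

-2.55

E[Pass] = 0.05·6 + 0.1·(-3) + 0.85·(-3) = 0.3 + (-0.3) + (-2.55) = -2.55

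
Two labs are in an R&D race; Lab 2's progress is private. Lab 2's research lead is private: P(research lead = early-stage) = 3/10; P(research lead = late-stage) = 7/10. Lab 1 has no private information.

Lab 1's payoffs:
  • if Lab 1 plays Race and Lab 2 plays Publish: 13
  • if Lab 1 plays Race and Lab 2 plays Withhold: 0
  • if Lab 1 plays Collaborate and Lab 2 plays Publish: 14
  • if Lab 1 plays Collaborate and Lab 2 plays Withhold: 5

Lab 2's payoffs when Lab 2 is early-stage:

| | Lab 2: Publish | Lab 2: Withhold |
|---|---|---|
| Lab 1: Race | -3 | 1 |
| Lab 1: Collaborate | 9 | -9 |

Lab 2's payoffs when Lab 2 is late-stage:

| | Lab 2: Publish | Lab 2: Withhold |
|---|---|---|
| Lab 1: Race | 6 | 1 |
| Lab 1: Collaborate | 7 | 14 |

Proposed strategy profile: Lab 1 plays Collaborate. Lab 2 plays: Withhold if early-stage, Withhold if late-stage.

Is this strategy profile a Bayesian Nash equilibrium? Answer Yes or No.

Lab 1 plays Collaborate: E[Collaborate] = 3/10·(5) + 7/10·(5) = 5; E[Race] = 0. Best-responding. ✓
Lab 2 (research lead early-stage), facing Collaborate: Publish gives 9, Withhold gives -9. Proposed Withhold is not best — profitable deviation exists. ✗
Lab 2 (research lead late-stage), facing Collaborate: Publish gives 7, Withhold gives 14. Proposed Withhold is best. ✓

No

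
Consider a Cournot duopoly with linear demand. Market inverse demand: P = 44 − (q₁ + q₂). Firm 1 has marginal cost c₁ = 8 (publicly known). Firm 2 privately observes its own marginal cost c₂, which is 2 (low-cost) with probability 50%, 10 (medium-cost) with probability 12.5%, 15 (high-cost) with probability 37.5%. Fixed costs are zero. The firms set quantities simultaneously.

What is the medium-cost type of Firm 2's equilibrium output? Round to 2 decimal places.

11.02

Firm 2 with cost c maximizes (44 − (q₁+q₂) − c)·q₂, giving q₂(c) = (44 − c − q₁)/2.
E[c₂] = 0.5·2 + 0.125·10 + 0.375·15 = 7.875
Firm 1's FOC against E[q₂] yields q₁ = (44 − 2·8 + E[c₂])/3 = (44 − 16 + 7.875)/3 = 11.9583.
q₂(medium-cost) = (44 − 10 − 11.9583)/2 = 11.0208.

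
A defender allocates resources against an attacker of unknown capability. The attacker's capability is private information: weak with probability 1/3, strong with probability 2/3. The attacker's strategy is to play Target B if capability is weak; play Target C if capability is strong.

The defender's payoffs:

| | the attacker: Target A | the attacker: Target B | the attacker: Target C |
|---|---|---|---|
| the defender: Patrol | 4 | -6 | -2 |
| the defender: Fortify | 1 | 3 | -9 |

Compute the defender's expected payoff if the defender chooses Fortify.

-5

Take the expectation over the attacker's capability, weighting each type's action by its prior probability.
E[Fortify] = 1/3·3 + 2/3·(-9) = 1 + (-6) = -5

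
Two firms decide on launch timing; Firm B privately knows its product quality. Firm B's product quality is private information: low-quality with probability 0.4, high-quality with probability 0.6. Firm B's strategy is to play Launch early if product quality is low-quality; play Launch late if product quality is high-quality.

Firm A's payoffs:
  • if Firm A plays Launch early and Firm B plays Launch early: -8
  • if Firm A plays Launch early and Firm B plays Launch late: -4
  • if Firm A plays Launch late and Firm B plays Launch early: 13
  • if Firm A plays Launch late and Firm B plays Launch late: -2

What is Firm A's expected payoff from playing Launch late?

4

Take the expectation over Firm B's product quality, weighting each type's action by its prior probability.
E[Launch late] = 0.4·13 + 0.6·(-2) = 5.2 + (-1.2) = 4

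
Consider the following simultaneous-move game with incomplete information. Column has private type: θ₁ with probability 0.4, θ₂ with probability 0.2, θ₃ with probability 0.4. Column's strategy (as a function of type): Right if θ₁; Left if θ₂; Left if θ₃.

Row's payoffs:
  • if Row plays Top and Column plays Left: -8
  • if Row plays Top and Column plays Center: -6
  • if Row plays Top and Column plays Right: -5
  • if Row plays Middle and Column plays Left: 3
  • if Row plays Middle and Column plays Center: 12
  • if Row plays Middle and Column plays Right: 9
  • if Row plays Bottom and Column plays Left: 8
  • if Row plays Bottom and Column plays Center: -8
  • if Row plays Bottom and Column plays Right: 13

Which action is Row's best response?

Bottom

Compute Row's expected payoff for each action, taking the expectation over Column's type.
E[Top] = 0.4·(-5) + 0.2·(-8) + 0.4·(-8) = -6.8
E[Middle] = 0.4·(9) + 0.2·(3) + 0.4·(3) = 5.4
E[Bottom] = 0.4·(13) + 0.2·(8) + 0.4·(8) = 10
Best response: Bottom (10 is the largest).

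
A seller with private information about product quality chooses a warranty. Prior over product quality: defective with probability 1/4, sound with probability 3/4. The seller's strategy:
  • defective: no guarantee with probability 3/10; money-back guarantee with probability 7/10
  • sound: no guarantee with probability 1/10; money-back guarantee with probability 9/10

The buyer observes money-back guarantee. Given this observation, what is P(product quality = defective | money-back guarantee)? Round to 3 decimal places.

0.206

P(money-back guarantee) = (1/4)·(7/10) + (3/4)·(9/10) = 17/20
P(defective | money-back guarantee) = ((1/4)·(7/10)) / (17/20) = (7/40) / (17/20) = 7/34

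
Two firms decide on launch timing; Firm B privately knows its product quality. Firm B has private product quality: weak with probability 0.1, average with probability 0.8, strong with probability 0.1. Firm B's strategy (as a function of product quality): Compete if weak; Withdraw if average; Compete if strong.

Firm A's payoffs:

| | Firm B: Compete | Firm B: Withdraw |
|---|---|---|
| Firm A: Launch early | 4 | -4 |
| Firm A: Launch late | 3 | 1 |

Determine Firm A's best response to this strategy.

Launch late

E[Launch early] = 0.1·(4) + 0.8·(-4) + 0.1·(4) = -2.4
E[Launch late] = 0.1·(3) + 0.8·(1) + 0.1·(3) = 1.4
Best response: Launch late (1.4 is the largest).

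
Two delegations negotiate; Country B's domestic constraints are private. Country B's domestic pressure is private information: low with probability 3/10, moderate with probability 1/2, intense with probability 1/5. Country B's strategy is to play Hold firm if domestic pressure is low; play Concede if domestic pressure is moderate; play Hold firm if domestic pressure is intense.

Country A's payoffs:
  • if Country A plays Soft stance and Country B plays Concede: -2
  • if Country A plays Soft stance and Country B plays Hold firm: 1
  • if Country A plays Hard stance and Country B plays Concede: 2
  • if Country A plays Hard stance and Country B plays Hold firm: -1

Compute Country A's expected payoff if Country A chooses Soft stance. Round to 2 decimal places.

E[Soft stance] = 3/10·1 + 1/2·(-2) + 1/5·1 = 3/10 + (-1) + 1/5 = -1/2

-0.50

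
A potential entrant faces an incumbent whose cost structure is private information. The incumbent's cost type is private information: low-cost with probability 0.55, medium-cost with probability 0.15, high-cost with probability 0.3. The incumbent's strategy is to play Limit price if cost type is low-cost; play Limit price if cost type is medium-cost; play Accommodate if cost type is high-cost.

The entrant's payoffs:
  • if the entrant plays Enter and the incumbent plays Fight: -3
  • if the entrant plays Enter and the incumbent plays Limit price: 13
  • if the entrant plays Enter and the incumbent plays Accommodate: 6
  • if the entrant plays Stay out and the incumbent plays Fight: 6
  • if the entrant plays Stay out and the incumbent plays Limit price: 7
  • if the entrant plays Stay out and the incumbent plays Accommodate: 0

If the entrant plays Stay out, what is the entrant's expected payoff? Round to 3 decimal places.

4.900

E[Stay out] = 0.55·7 + 0.15·7 + 0.3·0 = 3.85 + 1.05 + 0 = 4.9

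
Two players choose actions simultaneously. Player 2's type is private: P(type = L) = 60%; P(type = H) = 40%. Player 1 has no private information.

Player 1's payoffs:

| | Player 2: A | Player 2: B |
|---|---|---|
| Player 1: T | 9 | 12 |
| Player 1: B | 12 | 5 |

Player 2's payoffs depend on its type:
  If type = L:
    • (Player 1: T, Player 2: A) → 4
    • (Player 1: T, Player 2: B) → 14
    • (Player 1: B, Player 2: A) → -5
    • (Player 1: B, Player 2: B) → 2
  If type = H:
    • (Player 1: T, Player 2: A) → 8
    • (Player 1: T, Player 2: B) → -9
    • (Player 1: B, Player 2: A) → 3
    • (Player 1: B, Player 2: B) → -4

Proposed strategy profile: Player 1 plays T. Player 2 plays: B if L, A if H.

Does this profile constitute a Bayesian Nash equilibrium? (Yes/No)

Yes

A profile is a BNE iff every type of every player is best-responding given beliefs about the other side.
Player 1 plays T: E[T] = 0.6·(12) + 0.4·(9) = 10.8; E[B] = 7.8. Best-responding. ✓
Player 2 (type L), facing T: A gives 4, B gives 14. Proposed B is best. ✓
Player 2 (type H), facing T: A gives 8, B gives -9. Proposed A is best. ✓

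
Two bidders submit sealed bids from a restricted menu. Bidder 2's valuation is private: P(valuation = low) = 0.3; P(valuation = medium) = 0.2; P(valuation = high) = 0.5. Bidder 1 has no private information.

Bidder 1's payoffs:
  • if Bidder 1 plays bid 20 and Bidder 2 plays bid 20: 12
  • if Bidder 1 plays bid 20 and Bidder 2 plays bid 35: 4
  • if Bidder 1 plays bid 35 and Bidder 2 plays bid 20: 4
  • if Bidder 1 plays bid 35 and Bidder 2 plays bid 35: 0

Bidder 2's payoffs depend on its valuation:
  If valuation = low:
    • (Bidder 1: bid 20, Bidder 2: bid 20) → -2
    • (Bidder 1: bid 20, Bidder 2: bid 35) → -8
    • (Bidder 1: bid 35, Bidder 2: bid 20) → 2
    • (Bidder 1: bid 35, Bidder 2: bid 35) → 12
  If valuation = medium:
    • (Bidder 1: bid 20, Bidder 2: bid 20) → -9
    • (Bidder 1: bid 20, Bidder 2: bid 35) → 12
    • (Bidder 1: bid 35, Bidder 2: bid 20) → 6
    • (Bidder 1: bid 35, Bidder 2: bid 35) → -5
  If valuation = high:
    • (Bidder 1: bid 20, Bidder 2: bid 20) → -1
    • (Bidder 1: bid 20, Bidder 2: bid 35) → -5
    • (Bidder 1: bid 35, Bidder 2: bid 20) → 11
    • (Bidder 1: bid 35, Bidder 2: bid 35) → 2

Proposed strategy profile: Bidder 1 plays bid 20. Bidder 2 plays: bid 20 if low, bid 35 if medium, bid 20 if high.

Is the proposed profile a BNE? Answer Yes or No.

A profile is a BNE iff every type of every player is best-responding given beliefs about the other side.
Bidder 1 plays bid 20: E[bid 20] = 0.3·(12) + 0.2·(4) + 0.5·(12) = 10.4; E[bid 35] = 3.2. Best-responding. ✓
Bidder 2 (valuation low), facing bid 20: bid 20 gives -2, bid 35 gives -8. Proposed bid 20 is best. ✓
Bidder 2 (valuation medium), facing bid 20: bid 20 gives -9, bid 35 gives 12. Proposed bid 35 is best. ✓
Bidder 2 (valuation high), facing bid 20: bid 20 gives -1, bid 35 gives -5. Proposed bid 20 is best. ✓

Yes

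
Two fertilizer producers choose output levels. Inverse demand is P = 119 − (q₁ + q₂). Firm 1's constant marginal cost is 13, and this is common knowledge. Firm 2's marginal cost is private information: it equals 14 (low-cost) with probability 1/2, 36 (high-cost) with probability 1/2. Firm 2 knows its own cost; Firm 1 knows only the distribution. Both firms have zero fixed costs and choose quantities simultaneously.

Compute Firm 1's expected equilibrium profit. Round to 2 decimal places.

1547.11

Each type of Firm 2 best-responds to q₁; Firm 1 best-responds to the expected q₂ over Firm 2's types.
Firm 2 with cost c maximizes (119 − (q₁+q₂) − c)·q₂, giving q₂(c) = (119 − c − q₁)/2.
E[c₂] = 1/2·14 + 1/2·36 = 25
Firm 1's FOC against E[q₂] yields q₁ = (119 − 2·13 + E[c₂])/3 = (119 − 26 + 25)/3 = 39.3333.
E[P] = 119 − (q₁ + E[q₂]) = 52.3333; Firm 1's expected profit = (E[P] − 13)·q₁ = (52.3333 − 13)·39.3333 = 1547.11.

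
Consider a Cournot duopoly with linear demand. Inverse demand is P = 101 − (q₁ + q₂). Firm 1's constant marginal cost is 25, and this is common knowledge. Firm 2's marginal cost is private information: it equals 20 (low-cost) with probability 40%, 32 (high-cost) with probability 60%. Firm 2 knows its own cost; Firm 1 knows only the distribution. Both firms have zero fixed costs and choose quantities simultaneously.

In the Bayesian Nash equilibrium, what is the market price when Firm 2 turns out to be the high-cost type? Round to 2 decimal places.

Type-c best response for Firm 2: q₂(c) = (101 − c)/2 − q₁/2.
Firm 1 maximizes expected profit; its first-order condition is 101 − 2q₁ − E[q₂] − 25 = 0.
Substituting E[q₂] and solving: E[c₂] = 27.2, so q₁ = (101 − 2·25 + 27.2)/3 = 26.0667.
q₂(high-cost) = 21.4667, so P = 101 − (26.0667 + 21.4667) = 53.4667.

53.47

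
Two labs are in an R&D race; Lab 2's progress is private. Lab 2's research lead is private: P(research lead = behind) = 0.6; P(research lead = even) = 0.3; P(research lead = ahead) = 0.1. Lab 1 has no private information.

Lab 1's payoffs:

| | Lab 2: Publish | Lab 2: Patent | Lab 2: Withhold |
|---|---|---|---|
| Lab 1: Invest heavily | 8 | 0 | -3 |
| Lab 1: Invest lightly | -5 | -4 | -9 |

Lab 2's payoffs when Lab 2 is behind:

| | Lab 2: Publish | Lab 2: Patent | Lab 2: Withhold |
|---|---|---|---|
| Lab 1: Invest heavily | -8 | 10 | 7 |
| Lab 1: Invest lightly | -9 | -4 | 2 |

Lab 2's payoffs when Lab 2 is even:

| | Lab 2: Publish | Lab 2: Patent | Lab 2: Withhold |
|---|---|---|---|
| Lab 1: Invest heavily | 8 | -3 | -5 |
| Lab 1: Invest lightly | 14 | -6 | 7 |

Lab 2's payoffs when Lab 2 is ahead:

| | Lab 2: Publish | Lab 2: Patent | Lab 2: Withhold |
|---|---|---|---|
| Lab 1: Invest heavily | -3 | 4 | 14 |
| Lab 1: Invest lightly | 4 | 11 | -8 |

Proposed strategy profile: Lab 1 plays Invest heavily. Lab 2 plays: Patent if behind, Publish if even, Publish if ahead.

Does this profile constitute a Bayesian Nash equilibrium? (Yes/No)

No

Lab 1 plays Invest heavily: E[Invest heavily] = 0.6·(0) + 0.3·(8) + 0.1·(8) = 3.2; E[Invest lightly] = -4.4. Best-responding. ✓
Lab 2 (research lead behind), facing Invest heavily: Publish gives -8, Patent gives 10, Withhold gives 7. Proposed Patent is best. ✓
Lab 2 (research lead even), facing Invest heavily: Publish gives 8, Patent gives -3, Withhold gives -5. Proposed Publish is best. ✓
Lab 2 (research lead ahead), facing Invest heavily: Publish gives -3, Patent gives 4, Withhold gives 14. Proposed Publish is not best — profitable deviation exists. ✗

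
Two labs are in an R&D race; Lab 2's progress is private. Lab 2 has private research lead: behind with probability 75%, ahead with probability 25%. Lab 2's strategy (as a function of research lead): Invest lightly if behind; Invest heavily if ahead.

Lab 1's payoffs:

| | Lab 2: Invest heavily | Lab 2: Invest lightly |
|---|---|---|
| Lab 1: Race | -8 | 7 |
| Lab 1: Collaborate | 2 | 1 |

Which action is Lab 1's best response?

E[Race] = 0.75·(7) + 0.25·(-8) = 3.25
E[Collaborate] = 0.75·(1) + 0.25·(2) = 1.25
Best response: Race (3.25 is the largest).

Race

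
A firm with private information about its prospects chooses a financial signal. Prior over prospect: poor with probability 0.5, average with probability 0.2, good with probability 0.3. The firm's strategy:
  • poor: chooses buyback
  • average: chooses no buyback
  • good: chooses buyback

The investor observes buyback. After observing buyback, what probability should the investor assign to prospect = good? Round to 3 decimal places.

P(buyback) = 0.5·1 + 0.2·0 + 0.3·1 = 0.8
P(good | buyback) = (0.3·1) / 0.8 = 0.3 / 0.8 = 0.375

0.375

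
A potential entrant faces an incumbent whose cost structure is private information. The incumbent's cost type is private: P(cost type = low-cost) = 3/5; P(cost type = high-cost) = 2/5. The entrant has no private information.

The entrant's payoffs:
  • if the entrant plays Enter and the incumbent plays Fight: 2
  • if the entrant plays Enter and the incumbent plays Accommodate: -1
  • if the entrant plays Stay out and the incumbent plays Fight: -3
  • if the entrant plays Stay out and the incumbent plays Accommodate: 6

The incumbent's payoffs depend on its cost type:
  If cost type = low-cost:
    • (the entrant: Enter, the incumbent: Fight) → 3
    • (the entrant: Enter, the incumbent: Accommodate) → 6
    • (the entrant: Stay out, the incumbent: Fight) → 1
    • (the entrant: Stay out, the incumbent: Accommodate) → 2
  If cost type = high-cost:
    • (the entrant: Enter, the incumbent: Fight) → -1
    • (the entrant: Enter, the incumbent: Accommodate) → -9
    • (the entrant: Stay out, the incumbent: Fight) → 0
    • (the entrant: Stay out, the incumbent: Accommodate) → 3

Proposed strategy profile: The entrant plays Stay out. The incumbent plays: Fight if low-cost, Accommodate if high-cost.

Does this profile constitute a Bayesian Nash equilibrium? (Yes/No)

A profile is a BNE iff every type of every player is best-responding given beliefs about the other side.
The entrant plays Stay out: E[Stay out] = 3/5·(-3) + 2/5·(6) = 3/5; E[Enter] = 4/5. Not best-responding. ✗
The incumbent (cost type low-cost), facing Stay out: Fight gives 1, Accommodate gives 2. Proposed Fight is not best — profitable deviation exists. ✗
The incumbent (cost type high-cost), facing Stay out: Fight gives 0, Accommodate gives 3. Proposed Accommodate is best. ✓

No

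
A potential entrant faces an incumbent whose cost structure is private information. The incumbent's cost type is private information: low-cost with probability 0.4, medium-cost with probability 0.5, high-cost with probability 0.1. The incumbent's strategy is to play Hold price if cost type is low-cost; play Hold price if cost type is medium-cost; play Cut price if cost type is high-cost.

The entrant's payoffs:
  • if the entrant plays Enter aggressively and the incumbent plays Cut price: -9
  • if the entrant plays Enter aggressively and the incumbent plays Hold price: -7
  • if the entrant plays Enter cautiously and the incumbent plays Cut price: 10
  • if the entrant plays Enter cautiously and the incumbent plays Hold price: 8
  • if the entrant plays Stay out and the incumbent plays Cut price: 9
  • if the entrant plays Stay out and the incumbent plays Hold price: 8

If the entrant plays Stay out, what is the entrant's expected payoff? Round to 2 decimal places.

8.10

E[Stay out] = 0.4·8 + 0.5·8 + 0.1·9 = 3.2 + 4 + 0.9 = 8.1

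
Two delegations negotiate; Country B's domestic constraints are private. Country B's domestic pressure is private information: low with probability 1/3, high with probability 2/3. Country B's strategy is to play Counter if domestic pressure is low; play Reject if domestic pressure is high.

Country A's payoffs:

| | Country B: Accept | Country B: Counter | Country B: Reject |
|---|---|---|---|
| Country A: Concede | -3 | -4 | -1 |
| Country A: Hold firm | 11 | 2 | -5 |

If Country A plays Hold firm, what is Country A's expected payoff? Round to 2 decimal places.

-2.67

E[Hold firm] = 1/3·2 + 2/3·(-5) = 2/3 + (-10/3) = -8/3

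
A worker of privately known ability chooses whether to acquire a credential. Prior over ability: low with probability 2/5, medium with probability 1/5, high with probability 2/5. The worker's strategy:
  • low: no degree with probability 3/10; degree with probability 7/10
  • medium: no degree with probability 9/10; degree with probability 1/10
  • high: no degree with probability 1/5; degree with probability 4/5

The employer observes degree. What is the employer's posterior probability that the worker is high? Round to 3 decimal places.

0.516

Apply Bayes' rule using the sender's strategy as the likelihood.
P(degree) = (2/5)·(7/10) + (1/5)·(1/10) + (2/5)·(4/5) = 31/50
P(high | degree) = ((2/5)·(4/5)) / (31/50) = (8/25) / (31/50) = 16/31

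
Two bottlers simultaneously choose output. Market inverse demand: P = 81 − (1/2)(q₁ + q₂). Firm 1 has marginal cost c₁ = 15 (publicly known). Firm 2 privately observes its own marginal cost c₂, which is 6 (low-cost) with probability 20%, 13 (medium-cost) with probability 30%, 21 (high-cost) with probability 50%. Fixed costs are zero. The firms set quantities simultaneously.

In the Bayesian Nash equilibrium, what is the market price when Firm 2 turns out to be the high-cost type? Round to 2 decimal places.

39.90

Each type of Firm 2 best-responds to q₁; Firm 1 best-responds to the expected q₂ over Firm 2's types.
Firm 2 with cost c maximizes (81 − (1/2)(q₁+q₂) − c)·q₂, giving q₂(c) = (81 − c − (1/2)q₁).
E[c₂] = 0.2·6 + 0.3·13 + 0.5·21 = 15.6
Firm 1's FOC against E[q₂] yields q₁ = (81 − 2·15 + E[c₂])/(3/2) = (81 − 30 + 15.6)/(3/2) = 44.4.
q₂(high-cost) = 37.8, so P = 81 − (1/2)·(44.4 + 37.8) = 39.9.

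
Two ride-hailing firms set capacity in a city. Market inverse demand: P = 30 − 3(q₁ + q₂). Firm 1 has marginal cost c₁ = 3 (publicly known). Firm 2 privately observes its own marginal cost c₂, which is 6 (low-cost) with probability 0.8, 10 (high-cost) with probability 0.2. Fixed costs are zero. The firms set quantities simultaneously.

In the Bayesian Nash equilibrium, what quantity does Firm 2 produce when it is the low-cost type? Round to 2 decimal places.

Type-c best response for Firm 2: q₂(c) = (30 − c)/6 − q₁/2.
Firm 1 maximizes expected profit; its first-order condition is 30 − 6q₁ − 3E[q₂] − 3 = 0.
Substituting E[q₂] and solving: E[c₂] = 6.8, so q₁ = (30 − 2·3 + 6.8)/9 = 3.42222.
q₂(low-cost) = (30 − 6 − 3·3.42222)/6 = 2.28889.

2.29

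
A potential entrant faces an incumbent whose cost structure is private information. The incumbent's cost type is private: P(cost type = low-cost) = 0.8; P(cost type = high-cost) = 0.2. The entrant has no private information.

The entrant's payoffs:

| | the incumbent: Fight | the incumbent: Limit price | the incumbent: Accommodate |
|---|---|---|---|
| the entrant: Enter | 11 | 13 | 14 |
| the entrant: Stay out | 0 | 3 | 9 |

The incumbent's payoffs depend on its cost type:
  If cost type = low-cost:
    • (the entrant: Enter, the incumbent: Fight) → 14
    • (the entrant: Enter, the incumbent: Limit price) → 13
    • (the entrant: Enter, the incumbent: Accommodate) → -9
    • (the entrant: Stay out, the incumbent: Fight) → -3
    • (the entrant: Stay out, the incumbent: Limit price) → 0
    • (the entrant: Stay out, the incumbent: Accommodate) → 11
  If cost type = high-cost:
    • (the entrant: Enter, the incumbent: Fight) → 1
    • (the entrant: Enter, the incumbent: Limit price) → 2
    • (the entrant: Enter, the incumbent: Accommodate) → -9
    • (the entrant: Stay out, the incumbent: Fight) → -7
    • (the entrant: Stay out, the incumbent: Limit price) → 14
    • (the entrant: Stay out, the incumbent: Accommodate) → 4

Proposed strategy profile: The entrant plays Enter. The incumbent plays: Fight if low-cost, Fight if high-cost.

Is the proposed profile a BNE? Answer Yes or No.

The entrant plays Enter: E[Enter] = 0.8·(11) + 0.2·(11) = 11; E[Stay out] = 0. Best-responding. ✓
The incumbent (cost type low-cost), facing Enter: Fight gives 14, Limit price gives 13, Accommodate gives -9. Proposed Fight is best. ✓
The incumbent (cost type high-cost), facing Enter: Fight gives 1, Limit price gives 2, Accommodate gives -9. Proposed Fight is not best — profitable deviation exists. ✗

No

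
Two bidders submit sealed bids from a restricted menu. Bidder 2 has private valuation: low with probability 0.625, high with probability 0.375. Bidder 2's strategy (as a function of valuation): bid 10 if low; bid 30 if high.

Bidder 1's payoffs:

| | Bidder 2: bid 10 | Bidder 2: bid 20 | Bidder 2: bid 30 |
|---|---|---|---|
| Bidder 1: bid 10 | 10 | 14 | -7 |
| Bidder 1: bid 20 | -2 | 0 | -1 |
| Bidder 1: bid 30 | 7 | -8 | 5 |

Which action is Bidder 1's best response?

bid 30

Compute Bidder 1's expected payoff for each action, taking the expectation over Bidder 2's type.
E[bid 10] = 0.625·(10) + 0.375·(-7) = 3.625
E[bid 20] = 0.625·(-2) + 0.375·(-1) = -1.625
E[bid 30] = 0.625·(7) + 0.375·(5) = 6.25
Best response: bid 30 (6.25 is the largest).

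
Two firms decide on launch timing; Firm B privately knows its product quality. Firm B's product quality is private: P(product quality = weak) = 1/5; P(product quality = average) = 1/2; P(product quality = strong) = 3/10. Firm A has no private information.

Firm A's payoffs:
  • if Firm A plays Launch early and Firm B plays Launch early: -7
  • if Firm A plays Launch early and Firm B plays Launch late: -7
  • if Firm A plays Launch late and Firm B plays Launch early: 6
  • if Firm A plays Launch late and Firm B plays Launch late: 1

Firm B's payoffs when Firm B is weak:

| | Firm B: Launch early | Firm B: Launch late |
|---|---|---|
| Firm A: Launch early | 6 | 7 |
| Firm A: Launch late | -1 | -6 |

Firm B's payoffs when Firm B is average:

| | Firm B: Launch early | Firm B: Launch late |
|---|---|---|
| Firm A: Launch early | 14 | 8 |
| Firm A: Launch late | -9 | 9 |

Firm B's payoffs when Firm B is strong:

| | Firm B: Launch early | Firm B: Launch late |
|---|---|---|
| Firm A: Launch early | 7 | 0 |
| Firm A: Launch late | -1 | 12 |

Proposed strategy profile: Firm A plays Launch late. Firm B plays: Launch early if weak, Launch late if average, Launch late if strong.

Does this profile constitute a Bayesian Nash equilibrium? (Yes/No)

A profile is a BNE iff every type of every player is best-responding given beliefs about the other side.
Firm A plays Launch late: E[Launch late] = 1/5·(6) + 1/2·(1) + 3/10·(1) = 2; E[Launch early] = -7. Best-responding. ✓
Firm B (product quality weak), facing Launch late: Launch early gives -1, Launch late gives -6. Proposed Launch early is best. ✓
Firm B (product quality average), facing Launch late: Launch early gives -9, Launch late gives 9. Proposed Launch late is best. ✓
Firm B (product quality strong), facing Launch late: Launch early gives -1, Launch late gives 12. Proposed Launch late is best. ✓

Yes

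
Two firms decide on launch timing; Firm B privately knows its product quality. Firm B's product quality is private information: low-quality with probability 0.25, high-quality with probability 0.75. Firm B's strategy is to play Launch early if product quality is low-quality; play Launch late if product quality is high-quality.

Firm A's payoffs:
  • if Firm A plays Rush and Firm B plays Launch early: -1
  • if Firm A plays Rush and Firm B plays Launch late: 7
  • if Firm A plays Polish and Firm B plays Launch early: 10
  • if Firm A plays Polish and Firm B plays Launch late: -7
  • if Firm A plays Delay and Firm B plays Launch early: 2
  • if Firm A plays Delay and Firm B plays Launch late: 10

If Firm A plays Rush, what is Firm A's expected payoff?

5

E[Rush] = 0.25·(-1) + 0.75·7 = (-0.25) + 5.25 = 5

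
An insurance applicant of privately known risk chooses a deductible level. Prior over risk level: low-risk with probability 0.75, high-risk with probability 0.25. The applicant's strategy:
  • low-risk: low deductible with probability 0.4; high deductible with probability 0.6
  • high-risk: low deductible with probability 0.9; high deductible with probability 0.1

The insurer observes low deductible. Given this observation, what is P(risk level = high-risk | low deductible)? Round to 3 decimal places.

P(low deductible) = 0.75·0.4 + 0.25·0.9 = 0.525
P(high-risk | low deductible) = (0.25·0.9) / 0.525 = 0.225 / 0.525 = 0.428571

0.429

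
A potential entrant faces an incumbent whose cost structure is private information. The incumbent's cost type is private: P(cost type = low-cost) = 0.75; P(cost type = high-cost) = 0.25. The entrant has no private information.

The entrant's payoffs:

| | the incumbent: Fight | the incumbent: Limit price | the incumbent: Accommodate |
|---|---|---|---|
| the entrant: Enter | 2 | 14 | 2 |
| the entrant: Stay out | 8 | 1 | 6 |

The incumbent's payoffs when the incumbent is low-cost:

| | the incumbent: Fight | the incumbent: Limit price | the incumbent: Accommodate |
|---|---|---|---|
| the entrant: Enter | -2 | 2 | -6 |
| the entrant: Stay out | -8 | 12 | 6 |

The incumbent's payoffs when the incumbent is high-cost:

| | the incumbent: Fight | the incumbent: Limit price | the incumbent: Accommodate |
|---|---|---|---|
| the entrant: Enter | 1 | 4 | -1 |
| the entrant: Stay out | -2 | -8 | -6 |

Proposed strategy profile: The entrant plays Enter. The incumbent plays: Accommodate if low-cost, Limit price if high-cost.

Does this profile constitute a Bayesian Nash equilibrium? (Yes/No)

No

A profile is a BNE iff every type of every player is best-responding given beliefs about the other side.
The entrant plays Enter: E[Enter] = 0.75·(2) + 0.25·(14) = 5; E[Stay out] = 4.75. Best-responding. ✓
The incumbent (cost type low-cost), facing Enter: Fight gives -2, Limit price gives 2, Accommodate gives -6. Proposed Accommodate is not best — profitable deviation exists. ✗
The incumbent (cost type high-cost), facing Enter: Fight gives 1, Limit price gives 4, Accommodate gives -1. Proposed Limit price is best. ✓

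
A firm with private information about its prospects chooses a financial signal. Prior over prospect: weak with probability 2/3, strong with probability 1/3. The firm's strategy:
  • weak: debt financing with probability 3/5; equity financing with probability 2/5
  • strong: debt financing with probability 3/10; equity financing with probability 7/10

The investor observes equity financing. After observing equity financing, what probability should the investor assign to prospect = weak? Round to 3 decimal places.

0.533

Apply Bayes' rule using the sender's strategy as the likelihood.
P(equity financing) = (2/3)·(2/5) + (1/3)·(7/10) = 1/2
P(weak | equity financing) = ((2/3)·(2/5)) / (1/2) = (4/15) / (1/2) = 8/15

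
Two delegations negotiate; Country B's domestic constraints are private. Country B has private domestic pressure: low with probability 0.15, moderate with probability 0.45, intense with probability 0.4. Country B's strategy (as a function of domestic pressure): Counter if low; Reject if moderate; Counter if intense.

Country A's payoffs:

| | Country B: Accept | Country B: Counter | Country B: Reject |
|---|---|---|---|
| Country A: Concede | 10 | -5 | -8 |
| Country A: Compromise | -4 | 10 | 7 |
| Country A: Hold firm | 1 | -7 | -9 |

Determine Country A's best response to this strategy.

Compromise

E[Concede] = 0.15·(-5) + 0.45·(-8) + 0.4·(-5) = -6.35
E[Compromise] = 0.15·(10) + 0.45·(7) + 0.4·(10) = 8.65
E[Hold firm] = 0.15·(-7) + 0.45·(-9) + 0.4·(-7) = -7.9
Best response: Compromise (8.65 is the largest).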